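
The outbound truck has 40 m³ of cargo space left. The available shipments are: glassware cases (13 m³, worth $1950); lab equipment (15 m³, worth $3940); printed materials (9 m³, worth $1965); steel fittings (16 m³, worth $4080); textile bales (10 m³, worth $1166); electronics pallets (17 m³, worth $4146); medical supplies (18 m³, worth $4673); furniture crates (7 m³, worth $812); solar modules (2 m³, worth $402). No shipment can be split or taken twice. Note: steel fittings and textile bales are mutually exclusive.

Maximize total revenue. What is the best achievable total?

Greedy by ratio would take lab equipment + medical supplies + solar modules: 35 m³ used, total 9015.
The 20 m³ tied up in medical supplies and solar modules is better spent on printed materials + steel fittings — total rises to 9985 (40 m³).
The closest alternative, lab equipment + medical supplies + furniture crates, reaches only 9425.

9985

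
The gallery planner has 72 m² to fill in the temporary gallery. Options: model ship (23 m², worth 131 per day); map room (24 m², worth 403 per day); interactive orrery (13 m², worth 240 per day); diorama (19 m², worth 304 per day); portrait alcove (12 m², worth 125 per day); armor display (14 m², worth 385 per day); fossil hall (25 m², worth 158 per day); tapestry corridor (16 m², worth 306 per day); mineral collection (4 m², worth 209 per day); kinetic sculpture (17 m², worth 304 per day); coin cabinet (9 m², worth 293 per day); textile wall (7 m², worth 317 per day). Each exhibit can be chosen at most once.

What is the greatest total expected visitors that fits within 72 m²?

By expected visitors per m²: mineral collection 52.25, textile wall 45.29, coin cabinet 32.56 lead.
Greedy by ratio would take interactive orrery + armor display + tapestry corridor + mineral collection + coin cabinet + textile wall: 63 m² used, total 1750.
Replace tapestry corridor with map room: the trade gains 97 net, giving 1847 at 71 m².
Runner-up diorama + armor display + tapestry corridor + mineral collection + coin cabinet + textile wall tops out at 1814.

1847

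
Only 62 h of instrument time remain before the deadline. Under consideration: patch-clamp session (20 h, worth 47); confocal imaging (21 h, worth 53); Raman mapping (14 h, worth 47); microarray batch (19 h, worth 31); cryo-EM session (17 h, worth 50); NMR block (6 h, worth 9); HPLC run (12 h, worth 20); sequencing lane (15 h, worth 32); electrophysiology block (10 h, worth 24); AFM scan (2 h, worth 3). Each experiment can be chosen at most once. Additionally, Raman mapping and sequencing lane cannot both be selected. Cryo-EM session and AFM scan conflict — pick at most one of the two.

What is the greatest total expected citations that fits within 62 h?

Taking confocal imaging + Raman mapping + cryo-EM session + electrophysiology block: 62 h used, 174 in expected citations.
Every other selection either busts 62 h or breaks a pairing rule or fails to beat 174.

174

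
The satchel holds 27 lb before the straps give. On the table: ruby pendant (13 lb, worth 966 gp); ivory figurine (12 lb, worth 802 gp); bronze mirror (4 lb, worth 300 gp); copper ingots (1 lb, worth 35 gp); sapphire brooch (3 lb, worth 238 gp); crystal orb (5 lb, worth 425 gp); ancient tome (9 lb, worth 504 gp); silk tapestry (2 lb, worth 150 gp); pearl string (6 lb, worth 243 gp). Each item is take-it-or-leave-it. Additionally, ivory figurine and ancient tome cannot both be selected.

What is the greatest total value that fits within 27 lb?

2079

Best packing: ruby pendant + bronze mirror + sapphire brooch + crystal orb + silk tapestry — 27 lb, 2079 total.
Nothing else feasible within 27 lb beats 2079.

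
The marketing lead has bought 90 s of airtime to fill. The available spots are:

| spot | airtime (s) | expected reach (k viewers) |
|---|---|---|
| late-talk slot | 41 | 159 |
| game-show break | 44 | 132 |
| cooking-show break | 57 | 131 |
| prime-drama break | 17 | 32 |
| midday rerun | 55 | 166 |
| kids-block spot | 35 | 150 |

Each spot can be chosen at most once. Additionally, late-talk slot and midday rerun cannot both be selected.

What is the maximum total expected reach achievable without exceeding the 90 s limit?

316

Filling by ratio: late-talk slot + kids-block spot for 309, with 14 s left unused.
Dropping late-talk slot frees 41 s; slotting in midday rerun (55 s) lifts the total to 316 at 90 s.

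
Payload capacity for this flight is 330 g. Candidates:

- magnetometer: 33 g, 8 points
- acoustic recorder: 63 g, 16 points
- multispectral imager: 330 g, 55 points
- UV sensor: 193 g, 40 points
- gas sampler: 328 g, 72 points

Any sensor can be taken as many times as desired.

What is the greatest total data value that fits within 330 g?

10×magnetometer uses 330 of the 330 g and totals 80.
No other feasible combination exceeds 80.

80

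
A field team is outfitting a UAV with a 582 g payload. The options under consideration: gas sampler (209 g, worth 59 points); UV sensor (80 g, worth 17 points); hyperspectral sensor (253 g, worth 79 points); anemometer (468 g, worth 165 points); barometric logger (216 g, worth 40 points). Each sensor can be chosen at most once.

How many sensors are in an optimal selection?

2

Best achievable data value is 182.
For example UV sensor + anemometer achieves it, using 548 g.
All optima have 2 sensors.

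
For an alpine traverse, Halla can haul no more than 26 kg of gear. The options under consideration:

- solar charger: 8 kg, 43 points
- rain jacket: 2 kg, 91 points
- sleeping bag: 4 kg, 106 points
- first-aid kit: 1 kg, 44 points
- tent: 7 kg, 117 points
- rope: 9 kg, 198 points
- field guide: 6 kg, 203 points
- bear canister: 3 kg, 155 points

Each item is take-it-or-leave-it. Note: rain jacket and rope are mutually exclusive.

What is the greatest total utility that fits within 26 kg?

Best packing: first-aid kit + tent + rope + field guide + bear canister — 26 kg, 717 total.
Every other selection either busts 26 kg or breaks a pairing rule or fails to beat 717.

717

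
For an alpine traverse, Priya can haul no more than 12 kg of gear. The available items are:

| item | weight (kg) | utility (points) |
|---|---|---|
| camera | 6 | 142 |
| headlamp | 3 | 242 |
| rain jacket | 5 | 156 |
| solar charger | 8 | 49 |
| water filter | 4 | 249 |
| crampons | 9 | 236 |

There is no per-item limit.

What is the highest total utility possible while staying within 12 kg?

968

By utility per kg: headlamp 80.67, water filter 62.25, rain jacket 31.20, crampons 26.22 lead.
Best packing: 4×headlamp — 12 kg, 968 total.
No other feasible combination exceeds 968.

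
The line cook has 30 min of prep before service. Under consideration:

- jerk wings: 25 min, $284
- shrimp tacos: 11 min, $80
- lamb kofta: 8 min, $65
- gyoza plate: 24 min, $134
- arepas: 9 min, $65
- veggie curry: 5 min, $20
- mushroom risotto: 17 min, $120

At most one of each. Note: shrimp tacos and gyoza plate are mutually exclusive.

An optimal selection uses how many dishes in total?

2

Optimal total is 304.
jerk wings + veggie curry hits 304 at 30 min.
All optima have 2 dishes.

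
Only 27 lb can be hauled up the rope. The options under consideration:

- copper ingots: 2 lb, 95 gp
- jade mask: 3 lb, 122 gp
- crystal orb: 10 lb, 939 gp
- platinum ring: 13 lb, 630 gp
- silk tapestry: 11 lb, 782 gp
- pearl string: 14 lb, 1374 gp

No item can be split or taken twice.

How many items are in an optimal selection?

3

Optimal total is 2435.
One optimal bundle: jade mask + crystal orb + pearl string (27 lb).
Every optimal selection uses 3 items.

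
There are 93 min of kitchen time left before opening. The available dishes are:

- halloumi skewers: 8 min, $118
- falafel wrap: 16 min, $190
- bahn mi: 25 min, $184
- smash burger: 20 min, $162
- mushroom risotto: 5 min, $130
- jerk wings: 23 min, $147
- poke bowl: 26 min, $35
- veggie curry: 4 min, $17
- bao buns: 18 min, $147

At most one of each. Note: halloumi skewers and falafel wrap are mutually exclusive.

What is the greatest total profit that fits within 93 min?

Falafel wrap + bahn mi + smash burger + mushroom risotto + jerk wings + veggie curry uses 93 of the 93 min and totals 830.
An exhaustive check of the 512 subsets confirms 830.

830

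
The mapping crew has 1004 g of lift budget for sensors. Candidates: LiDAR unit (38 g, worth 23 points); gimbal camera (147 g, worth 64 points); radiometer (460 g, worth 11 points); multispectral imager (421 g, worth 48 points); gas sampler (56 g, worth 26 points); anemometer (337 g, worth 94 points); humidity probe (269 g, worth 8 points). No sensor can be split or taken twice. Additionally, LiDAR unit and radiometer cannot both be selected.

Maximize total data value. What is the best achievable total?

Taking LiDAR unit + gimbal camera + multispectral imager + gas sampler + anemometer: 999 g used, 255 in data value.
Nothing else feasible within 1004 g beats 255.

255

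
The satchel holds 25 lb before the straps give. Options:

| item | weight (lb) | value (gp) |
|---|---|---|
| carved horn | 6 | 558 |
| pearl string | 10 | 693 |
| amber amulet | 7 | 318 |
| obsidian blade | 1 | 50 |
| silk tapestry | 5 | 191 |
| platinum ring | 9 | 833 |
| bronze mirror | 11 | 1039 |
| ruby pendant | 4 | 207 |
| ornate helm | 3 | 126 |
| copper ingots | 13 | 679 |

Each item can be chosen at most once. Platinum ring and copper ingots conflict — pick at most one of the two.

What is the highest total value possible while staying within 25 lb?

2129

Density check — bronze mirror 94.45, carved horn 93.00, platinum ring 92.56, pearl string 69.30 are the best per lb.
Taking the top-ratio items first gives carved horn + obsidian blade + bronze mirror + ruby pendant + ornate helm for 1980 (25 lb).
Replace carved horn and ornate helm with platinum ring: the trade gains 149 net, giving 2129 at 25 lb.
The closest alternative, carved horn + pearl string + platinum ring, reaches only 2084.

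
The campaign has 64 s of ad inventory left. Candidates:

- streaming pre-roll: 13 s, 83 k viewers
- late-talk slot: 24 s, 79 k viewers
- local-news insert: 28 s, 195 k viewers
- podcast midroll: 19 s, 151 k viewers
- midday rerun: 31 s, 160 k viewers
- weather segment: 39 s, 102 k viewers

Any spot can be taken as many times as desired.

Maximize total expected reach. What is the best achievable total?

468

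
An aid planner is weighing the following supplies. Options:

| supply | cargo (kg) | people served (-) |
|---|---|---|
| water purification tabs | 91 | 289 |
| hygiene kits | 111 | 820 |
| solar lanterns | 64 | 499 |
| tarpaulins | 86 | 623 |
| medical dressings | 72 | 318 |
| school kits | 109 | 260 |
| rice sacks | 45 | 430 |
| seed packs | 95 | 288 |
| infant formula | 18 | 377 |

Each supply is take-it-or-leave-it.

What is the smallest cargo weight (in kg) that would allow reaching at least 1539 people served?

174

Minimise kg subject to total people served ≥ 1539.
hygiene kits + rice sacks + infant formula: 1627 people served at 174 kg.
Below 174 kg the best achievable stays under 1539.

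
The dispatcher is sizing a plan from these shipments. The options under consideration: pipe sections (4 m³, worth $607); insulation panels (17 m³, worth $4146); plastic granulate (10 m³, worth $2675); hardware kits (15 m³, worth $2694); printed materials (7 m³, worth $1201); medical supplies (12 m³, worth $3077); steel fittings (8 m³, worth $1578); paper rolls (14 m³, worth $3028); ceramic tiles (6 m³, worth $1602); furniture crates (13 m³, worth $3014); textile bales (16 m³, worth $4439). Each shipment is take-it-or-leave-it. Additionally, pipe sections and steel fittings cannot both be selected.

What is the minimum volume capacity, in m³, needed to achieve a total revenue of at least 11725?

Look for the lowest-volume combination reaching 11725.
plastic granulate + medical supplies + ceramic tiles + textile bales: 11793 revenue at 44 m³.
Any bundle with less than 44 m³ falls short of 11725.

44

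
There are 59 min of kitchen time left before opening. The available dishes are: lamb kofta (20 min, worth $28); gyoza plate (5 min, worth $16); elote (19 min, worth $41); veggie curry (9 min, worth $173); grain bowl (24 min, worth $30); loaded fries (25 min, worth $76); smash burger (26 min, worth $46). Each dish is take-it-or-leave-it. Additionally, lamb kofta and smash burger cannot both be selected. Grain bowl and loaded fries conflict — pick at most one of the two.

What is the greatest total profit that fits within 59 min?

306

Best packing: gyoza plate + elote + veggie curry + loaded fries — 58 min, 306 total.
The closest alternative, lamb kofta + gyoza plate + veggie curry + loaded fries, reaches only 293.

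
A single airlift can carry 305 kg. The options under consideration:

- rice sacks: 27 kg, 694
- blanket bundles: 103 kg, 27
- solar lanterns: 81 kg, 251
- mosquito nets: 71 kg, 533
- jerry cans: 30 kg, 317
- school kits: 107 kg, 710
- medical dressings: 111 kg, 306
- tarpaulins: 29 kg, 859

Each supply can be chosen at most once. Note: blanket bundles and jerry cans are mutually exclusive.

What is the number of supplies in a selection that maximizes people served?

Optimal total is 3113.
For example rice sacks + mosquito nets + jerry cans + school kits + tarpaulins achieves it, using 264 kg.
Every optimal selection uses 5 supplies.

5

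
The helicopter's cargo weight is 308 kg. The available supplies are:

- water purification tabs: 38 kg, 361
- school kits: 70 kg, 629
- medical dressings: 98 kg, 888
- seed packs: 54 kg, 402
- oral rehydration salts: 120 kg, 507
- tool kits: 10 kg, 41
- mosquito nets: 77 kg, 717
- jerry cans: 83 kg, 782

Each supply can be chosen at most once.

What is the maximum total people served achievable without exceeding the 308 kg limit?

2789

Density check — water purification tabs 9.50, jerry cans 9.42, mosquito nets 9.31 are the best per kg.
Water purification tabs + medical dressings + tool kits + mosquito nets + jerry cans uses 306 of the 308 kg and totals 2789.
Every other selection either busts 308 kg or fails to beat 2789.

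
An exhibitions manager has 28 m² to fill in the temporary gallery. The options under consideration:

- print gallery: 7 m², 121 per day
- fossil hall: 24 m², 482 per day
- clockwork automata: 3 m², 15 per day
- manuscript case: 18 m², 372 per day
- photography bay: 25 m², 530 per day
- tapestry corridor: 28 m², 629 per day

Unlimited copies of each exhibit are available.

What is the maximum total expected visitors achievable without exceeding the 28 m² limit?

629

Best packing: tapestry corridor — 28 m², 629 total.
That's the maximum — no swap from here does better than 629.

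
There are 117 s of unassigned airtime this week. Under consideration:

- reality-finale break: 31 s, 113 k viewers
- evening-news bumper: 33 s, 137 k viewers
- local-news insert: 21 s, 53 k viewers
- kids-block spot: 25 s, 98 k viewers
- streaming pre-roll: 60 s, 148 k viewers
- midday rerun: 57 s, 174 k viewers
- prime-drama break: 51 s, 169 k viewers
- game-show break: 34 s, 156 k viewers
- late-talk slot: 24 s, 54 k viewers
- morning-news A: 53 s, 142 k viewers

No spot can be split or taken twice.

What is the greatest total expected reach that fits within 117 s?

445

A density-first pass picks evening-news bumper + local-news insert + kids-block spot + game-show break — 444 at 113 s.
The 21 s tied up in local-news insert is better spent on late-talk slot — total rises to 445 (116 s).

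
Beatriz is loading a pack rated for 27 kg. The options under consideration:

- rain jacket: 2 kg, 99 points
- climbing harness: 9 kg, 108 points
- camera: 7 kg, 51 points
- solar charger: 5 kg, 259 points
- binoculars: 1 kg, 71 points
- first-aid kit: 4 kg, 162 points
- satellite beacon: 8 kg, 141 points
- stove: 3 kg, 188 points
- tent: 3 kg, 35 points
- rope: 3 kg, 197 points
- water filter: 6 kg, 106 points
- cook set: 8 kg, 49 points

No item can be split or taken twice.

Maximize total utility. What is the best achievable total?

1117

Ranking by ratio (utility/kg): binoculars 71.00, rope 65.67, stove 62.67, solar charger 51.80.
Best packing: rain jacket + solar charger + binoculars + first-aid kit + satellite beacon + stove + rope — 26 kg, 1117 total.
Rain jacket + solar charger + binoculars + first-aid kit + stove + tent + rope + water filter (27 kg) also reaches 1117 — a tie, but nothing goes higher.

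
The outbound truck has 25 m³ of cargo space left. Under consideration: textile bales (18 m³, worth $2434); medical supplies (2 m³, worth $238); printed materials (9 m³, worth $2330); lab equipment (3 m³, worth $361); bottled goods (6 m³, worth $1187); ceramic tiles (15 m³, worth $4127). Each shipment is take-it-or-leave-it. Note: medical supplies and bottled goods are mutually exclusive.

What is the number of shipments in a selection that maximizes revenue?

2

The maximum revenue within 25 m³ is 6457.
One optimal bundle: printed materials + ceramic tiles (24 m³).
Every optimal selection uses 2 shipments.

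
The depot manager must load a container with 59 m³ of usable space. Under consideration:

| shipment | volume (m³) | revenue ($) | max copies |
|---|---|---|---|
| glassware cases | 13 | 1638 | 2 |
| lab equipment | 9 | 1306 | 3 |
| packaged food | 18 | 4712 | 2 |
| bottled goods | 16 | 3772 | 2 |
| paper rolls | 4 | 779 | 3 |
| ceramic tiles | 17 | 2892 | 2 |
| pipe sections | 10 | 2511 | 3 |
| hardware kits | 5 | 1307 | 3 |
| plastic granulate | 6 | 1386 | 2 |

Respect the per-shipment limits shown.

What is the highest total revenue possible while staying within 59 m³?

A density-first pass picks 2×packaged food + 3×hardware kits + plastic granulate — 14731 at 57 m³.
Dropping packaged food frees 18 m³; slotting in 2×pipe sections (20 m³) lifts the total to 15041 at 59 m³.
Every other selection either busts 59 m³ or exceeds an availability limit or fails to beat 15041.

15041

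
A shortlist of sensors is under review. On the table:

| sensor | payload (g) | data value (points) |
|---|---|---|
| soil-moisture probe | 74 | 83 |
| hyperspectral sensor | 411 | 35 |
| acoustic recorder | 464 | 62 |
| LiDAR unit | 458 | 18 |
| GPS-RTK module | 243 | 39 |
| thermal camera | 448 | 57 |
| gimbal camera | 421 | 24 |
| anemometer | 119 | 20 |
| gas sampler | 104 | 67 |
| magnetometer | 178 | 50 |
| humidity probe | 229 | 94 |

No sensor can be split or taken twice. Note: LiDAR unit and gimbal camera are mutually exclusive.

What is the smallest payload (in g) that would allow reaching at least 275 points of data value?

585

Need the lightest bundle worth ≥ 275.
soil-moisture probe + gas sampler + magnetometer + humidity probe: 294 data value at 585 g.
Below 585 g the best achievable stays under 275.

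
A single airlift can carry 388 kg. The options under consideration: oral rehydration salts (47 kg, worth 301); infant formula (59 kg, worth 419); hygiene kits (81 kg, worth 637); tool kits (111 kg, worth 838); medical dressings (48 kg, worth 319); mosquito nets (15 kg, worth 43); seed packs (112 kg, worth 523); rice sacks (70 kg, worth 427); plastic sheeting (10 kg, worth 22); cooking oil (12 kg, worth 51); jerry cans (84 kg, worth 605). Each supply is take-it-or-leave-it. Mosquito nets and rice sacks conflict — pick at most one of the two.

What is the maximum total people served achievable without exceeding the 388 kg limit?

Infant formula + hygiene kits + tool kits + medical dressings + jerry cans uses 383 of the 388 kg and totals 2818.
Runner-up oral rehydration salts + infant formula + hygiene kits + tool kits + jerry cans tops out at 2800.

2818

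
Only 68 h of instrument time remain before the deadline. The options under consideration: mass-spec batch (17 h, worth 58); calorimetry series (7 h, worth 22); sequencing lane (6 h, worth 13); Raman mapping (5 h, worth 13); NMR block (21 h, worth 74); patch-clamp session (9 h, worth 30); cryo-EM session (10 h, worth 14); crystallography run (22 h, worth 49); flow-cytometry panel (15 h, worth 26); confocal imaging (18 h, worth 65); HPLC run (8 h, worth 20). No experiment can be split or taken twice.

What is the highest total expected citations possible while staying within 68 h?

Greedy by ratio would take mass-spec batch + NMR block + patch-clamp session + confocal imaging: 65 h used, total 227.
Replace patch-clamp session with calorimetry series + Raman mapping: the trade gains 5 net, giving 232 at 68 h.
The closest alternative, mass-spec batch + NMR block + patch-clamp session + confocal imaging, reaches only 227.

232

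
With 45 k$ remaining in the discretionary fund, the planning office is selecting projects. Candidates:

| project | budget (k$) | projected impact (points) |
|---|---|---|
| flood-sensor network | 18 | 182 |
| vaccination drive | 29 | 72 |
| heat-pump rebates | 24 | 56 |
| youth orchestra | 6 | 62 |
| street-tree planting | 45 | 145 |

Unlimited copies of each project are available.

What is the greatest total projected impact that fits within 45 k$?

434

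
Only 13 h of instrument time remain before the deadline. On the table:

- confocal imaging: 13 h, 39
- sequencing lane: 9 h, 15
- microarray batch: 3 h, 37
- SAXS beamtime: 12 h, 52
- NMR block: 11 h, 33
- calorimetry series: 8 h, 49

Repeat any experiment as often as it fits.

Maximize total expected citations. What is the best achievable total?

148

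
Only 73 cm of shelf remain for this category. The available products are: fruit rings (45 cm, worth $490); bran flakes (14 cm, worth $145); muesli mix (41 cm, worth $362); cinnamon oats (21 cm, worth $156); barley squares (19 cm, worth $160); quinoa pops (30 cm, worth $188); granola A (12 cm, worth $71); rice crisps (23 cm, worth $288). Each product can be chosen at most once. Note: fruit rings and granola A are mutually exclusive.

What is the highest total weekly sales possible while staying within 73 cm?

Best packing: fruit rings + rice crisps — 68 cm, 778 total.
No other feasible combination exceeds 778.

778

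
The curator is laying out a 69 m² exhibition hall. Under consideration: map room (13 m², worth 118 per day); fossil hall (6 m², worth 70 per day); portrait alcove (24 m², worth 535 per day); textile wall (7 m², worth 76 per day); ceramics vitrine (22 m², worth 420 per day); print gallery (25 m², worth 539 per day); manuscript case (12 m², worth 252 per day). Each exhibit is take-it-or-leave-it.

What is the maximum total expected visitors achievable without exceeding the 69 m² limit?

1402

The ratio heuristic lands on fossil hall + portrait alcove + print gallery + manuscript case (1396) but leaves 2 m² idle.
Replace fossil hall with textile wall: the trade gains 6 net, giving 1402 at 68 m².
Runner-up fossil hall + portrait alcove + print gallery + manuscript case tops out at 1396.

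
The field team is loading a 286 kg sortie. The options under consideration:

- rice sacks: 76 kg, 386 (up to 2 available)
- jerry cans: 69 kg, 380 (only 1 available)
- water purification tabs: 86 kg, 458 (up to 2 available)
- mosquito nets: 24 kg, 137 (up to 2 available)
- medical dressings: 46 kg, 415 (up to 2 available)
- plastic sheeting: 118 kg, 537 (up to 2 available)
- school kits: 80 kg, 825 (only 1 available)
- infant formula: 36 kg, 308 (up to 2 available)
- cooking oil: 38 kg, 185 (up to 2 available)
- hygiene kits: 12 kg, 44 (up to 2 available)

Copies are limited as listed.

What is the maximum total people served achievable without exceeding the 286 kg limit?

Density check — school kits 10.31, medical dressings 9.02, infant formula 8.56, mosquito nets 5.71 are the best per kg.
Filling by ratio: mosquito nets + 2×medical dressings + school kits + 2×infant formula + hygiene kits for 2452, with 6 kg left unused.
Replace mosquito nets and hygiene kits with cooking oil: the trade gains 4 net, giving 2456 at 282 kg.

2456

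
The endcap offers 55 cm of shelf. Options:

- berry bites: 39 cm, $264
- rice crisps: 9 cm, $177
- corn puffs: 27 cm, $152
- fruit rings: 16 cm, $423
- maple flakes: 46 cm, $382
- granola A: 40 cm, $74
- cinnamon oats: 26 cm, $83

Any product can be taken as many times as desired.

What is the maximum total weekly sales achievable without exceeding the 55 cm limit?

1269

Ranking by ratio (weekly sales/cm): fruit rings 26.44, rice crisps 19.67, maple flakes 8.30.
Taking 3×fruit rings: 48 cm used, 1269 in weekly sales.
Nothing else within 55 cm beats 1269.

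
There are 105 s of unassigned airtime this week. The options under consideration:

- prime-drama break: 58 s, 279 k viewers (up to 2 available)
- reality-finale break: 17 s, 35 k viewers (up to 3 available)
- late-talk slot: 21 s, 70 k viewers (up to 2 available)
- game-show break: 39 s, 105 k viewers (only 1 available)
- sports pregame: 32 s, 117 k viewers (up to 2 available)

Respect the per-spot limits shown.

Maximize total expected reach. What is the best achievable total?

419

Density check — prime-drama break 4.81, sports pregame 3.66, late-talk slot 3.33 are the best per s.
Taking the top-ratio spots first gives prime-drama break + sports pregame for 396 (90 s).
Replace sports pregame with 2×late-talk slot: the trade gains 23 net, giving 419 at 100 s.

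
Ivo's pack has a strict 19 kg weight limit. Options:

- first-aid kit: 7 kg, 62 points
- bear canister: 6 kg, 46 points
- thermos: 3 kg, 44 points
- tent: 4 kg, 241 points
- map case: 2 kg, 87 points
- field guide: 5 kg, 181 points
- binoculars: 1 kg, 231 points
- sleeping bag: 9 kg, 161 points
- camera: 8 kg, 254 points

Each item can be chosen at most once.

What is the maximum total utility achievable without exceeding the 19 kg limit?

Density check — binoculars 231.00, tent 60.25, map case 43.50, field guide 36.20 are the best per kg.
Filling by ratio: thermos + tent + map case + field guide + binoculars for 784, with 4 kg left unused.
Dropping thermos and map case frees 5 kg; slotting in camera (8 kg) lifts the total to 907 at 18 kg.
The spare 1 kg is too small for any remaining item, and no exchange beats 907.

907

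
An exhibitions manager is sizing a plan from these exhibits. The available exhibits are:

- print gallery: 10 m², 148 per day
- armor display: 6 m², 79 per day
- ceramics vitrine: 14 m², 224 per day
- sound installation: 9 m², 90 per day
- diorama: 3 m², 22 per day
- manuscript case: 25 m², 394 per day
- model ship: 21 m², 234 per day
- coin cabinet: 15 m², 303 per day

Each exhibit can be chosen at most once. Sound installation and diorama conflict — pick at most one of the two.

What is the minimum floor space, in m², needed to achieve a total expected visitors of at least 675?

39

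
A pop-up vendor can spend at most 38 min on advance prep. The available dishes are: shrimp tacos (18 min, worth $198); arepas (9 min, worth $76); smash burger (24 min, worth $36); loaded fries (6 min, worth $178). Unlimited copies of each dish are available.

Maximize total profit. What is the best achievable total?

1068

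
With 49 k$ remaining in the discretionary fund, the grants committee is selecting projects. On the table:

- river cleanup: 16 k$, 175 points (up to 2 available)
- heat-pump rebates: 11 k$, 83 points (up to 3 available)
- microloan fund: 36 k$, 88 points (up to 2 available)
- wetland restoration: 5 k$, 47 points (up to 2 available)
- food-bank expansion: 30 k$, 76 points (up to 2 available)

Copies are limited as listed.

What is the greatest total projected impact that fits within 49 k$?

Filling by ratio: 2×river cleanup + 2×wetland restoration for 444, with 7 k$ left unused.
The 5 k$ tied up in wetland restoration is better spent on heat-pump rebates — total rises to 480 (48 k$).
That's the maximum — no swap from here does better than 480.

480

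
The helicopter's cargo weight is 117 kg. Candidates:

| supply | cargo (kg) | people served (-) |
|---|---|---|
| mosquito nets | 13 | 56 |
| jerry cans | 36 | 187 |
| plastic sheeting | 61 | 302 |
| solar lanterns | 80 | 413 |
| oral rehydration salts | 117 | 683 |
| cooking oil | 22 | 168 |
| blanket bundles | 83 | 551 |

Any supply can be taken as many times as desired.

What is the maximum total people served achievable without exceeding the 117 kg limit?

840

5×cooking oil uses 110 of the 117 kg and totals 840.
That's the maximum — no swap from here does better than 840.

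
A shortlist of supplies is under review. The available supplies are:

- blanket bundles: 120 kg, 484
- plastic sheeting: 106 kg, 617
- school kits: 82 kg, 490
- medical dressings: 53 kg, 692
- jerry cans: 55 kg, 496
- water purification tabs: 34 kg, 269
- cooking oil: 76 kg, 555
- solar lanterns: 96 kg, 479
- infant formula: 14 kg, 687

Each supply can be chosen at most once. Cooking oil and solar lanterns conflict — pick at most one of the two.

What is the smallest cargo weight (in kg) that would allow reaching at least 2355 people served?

Minimise kg subject to total people served ≥ 2355.
medical dressings + jerry cans + cooking oil + infant formula: 2430 people served at 198 kg.
No combination under 198 kg hits 2355.

198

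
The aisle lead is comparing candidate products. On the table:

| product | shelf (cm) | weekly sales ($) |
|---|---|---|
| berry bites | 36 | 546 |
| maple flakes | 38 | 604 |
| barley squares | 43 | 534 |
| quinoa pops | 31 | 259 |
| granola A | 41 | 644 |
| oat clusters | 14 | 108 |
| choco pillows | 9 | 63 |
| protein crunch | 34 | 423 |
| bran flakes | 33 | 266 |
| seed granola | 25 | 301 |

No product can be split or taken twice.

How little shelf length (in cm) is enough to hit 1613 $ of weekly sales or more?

111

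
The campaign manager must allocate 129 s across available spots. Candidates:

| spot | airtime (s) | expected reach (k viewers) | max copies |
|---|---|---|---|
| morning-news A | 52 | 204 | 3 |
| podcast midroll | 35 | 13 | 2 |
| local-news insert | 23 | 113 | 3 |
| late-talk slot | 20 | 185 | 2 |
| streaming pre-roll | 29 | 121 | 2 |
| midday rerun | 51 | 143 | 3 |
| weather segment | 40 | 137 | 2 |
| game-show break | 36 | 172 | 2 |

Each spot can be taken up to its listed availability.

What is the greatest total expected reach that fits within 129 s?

Ranking by ratio (expected reach/s): late-talk slot 9.25, local-news insert 4.91, game-show break 4.78.
Filling by ratio: 3×local-news insert + 2×late-talk slot for 709, with 20 s left unused.
Replace 2×local-news insert with streaming pre-roll + game-show break: the trade gains 67 net, giving 776 at 128 s.
No other feasible combination exceeds 776.

776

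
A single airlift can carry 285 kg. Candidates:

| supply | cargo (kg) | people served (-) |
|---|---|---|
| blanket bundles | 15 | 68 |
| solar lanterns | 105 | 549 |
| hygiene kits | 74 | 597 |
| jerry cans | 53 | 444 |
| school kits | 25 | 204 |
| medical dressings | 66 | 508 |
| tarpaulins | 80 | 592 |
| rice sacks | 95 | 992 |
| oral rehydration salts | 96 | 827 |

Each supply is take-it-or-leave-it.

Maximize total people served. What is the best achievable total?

2535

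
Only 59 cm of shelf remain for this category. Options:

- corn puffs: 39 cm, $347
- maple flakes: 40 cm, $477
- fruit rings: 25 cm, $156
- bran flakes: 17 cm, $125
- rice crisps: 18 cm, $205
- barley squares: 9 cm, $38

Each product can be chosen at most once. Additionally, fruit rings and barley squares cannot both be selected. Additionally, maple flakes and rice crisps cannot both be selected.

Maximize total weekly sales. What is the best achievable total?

602

Ranking by ratio (weekly sales/cm): maple flakes 11.93, rice crisps 11.39, corn puffs 8.90, bran flakes 7.35.
Taking maple flakes + bran flakes: 57 cm used, 602 in weekly sales.
Runner-up corn puffs + rice crisps tops out at 552.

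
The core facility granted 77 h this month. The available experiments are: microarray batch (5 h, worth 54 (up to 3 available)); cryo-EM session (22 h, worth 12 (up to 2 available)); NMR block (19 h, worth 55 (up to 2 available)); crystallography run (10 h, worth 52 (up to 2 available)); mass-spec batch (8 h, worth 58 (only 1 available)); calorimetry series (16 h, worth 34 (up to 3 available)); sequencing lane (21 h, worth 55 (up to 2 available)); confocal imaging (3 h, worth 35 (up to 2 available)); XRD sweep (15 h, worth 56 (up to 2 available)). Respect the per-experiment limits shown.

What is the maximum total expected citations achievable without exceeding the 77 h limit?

471

The ratio heuristic lands on 3×microarray batch + 2×crystallography run + mass-spec batch + 2×confocal imaging + XRD sweep (450) but leaves 13 h idle.
The 3 h tied up in confocal imaging is better spent on XRD sweep — total rises to 471 (76 h).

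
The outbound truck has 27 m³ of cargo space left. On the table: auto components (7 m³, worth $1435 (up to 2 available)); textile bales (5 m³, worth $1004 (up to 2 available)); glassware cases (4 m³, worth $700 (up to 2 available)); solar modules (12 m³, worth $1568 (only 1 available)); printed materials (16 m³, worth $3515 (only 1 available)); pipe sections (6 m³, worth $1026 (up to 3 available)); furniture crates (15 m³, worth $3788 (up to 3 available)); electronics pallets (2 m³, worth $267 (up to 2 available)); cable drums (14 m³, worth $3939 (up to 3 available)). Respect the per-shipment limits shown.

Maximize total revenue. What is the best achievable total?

6400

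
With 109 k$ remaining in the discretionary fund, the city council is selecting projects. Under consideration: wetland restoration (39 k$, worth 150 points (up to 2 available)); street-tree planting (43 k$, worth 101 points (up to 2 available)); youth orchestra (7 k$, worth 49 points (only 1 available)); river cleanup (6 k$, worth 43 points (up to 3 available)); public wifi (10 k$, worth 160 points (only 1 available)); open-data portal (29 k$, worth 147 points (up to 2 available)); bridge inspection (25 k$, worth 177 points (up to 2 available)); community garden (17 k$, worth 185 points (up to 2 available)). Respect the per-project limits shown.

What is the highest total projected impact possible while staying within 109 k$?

Greedy by ratio would take youth orchestra + 3×river cleanup + public wifi + bridge inspection + 2×community garden: 94 k$ used, total 885.
Dropping 2×river cleanup frees 12 k$; slotting in bridge inspection (25 k$) lifts the total to 976 at 107 k$.

976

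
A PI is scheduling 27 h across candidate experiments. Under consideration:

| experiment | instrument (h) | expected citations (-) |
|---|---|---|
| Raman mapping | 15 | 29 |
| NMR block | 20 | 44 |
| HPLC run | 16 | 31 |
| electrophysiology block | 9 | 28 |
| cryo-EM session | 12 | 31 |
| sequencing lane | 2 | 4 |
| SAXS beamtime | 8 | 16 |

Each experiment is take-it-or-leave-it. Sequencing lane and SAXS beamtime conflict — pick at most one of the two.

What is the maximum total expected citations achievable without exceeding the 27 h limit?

63

Density check — electrophysiology block 3.11, cryo-EM session 2.58, NMR block 2.20 are the best per h.
Taking HPLC run + electrophysiology block + sequencing lane: 27 h used, 63 in expected citations.
No other feasible combination exceeds 63.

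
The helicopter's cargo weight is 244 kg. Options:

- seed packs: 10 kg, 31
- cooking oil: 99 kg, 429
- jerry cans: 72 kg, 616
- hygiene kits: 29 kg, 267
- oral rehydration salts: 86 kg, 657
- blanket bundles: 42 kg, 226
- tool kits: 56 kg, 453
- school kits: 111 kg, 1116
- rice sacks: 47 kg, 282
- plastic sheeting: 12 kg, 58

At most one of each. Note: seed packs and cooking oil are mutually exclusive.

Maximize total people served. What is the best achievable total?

2185

A density-first pass picks seed packs + jerry cans + hygiene kits + school kits + plastic sheeting — 2088 at 234 kg.
Dropping seed packs and hygiene kits and plastic sheeting frees 51 kg; slotting in tool kits (56 kg) lifts the total to 2185 at 239 kg.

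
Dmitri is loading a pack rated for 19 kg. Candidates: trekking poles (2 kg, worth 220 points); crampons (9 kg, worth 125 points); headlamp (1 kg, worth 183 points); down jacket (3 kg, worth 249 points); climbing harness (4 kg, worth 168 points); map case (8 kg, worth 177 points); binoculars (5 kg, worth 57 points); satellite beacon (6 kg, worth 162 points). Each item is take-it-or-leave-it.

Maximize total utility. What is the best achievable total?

997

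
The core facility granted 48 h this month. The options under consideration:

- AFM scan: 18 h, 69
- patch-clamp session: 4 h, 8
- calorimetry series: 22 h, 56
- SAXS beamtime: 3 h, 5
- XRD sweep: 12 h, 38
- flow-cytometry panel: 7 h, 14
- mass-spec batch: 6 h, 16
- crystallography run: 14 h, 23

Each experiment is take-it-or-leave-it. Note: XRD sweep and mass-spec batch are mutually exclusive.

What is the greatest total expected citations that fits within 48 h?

141

Ranking by ratio (expected citations/h): AFM scan 3.83, XRD sweep 3.17, mass-spec batch 2.67, calorimetry series 2.55.
AFM scan + calorimetry series + mass-spec batch uses 46 of the 48 h and totals 141.
No other feasible combination exceeds 141.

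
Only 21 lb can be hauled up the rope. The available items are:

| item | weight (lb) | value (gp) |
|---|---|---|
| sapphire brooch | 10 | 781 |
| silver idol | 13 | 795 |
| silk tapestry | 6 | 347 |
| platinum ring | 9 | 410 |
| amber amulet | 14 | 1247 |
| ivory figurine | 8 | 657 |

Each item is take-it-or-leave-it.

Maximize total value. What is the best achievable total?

1594

By value per lb: amber amulet 89.07, ivory figurine 82.12, sapphire brooch 78.10 lead.
Best packing: silk tapestry + amber amulet — 20 lb, 1594 total.
Runner-up silver idol + ivory figurine tops out at 1452.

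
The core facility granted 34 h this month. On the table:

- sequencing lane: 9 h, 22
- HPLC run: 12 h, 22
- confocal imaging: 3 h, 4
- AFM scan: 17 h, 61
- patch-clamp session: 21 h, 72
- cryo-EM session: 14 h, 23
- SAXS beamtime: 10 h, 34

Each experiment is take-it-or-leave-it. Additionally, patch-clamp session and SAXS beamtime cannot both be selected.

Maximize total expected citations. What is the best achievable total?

99

Density check — AFM scan 3.59, patch-clamp session 3.43, SAXS beamtime 3.40, sequencing lane 2.44 are the best per h.
Taking confocal imaging + AFM scan + SAXS beamtime: 30 h used, 99 in expected citations.
The closest alternative, sequencing lane + confocal imaging + patch-clamp session, reaches only 98.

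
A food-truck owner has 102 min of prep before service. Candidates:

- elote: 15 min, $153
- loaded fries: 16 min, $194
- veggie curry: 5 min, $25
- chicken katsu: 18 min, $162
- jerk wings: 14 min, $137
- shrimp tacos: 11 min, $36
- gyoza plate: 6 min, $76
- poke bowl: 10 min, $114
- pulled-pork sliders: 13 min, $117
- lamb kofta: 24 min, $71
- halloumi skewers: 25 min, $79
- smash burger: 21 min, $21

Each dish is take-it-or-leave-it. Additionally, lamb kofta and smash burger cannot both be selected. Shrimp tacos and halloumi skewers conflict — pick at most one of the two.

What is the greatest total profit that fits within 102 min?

978

Elote + loaded fries + veggie curry + chicken katsu + jerk wings + gyoza plate + poke bowl + pulled-pork sliders uses 97 of the 102 min and totals 978.
Next best is elote + loaded fries + chicken katsu + jerk wings + gyoza plate + poke bowl + pulled-pork sliders at 953 (92 min) — short by 25.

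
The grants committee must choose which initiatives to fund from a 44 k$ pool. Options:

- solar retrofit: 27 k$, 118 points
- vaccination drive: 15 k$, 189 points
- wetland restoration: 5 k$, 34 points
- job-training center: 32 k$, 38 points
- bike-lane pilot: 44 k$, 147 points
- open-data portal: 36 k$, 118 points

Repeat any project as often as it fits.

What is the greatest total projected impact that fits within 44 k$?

By projected impact per k$: vaccination drive 12.60, wetland restoration 6.80, solar retrofit 4.37, bike-lane pilot 3.34 lead.
The ratio ordering already packs tightly: 2×vaccination drive + 2×wetland restoration, 40 k$, 446.

446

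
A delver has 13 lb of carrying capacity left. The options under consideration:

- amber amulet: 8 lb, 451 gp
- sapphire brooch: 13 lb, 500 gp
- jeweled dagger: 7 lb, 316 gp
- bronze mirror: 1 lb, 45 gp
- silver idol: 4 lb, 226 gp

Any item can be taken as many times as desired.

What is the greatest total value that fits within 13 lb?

Density check — silver idol 56.50, amber amulet 56.38, jeweled dagger 45.14 are the best per lb.
Best packing: bronze mirror + 3×silver idol — 13 lb, 723 total.
Every other selection either busts 13 lb or fails to beat 723.

723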